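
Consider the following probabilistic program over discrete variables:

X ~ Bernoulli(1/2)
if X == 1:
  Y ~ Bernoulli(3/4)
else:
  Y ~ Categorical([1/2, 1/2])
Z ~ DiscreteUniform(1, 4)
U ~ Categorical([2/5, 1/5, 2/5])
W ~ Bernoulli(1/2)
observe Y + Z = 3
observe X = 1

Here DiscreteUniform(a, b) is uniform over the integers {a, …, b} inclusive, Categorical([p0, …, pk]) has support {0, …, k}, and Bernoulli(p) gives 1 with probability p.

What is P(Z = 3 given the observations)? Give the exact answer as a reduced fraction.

P(Z = 3 | obs) = 1/4

Enumerate traces; 12 have nonzero weight after conditioning:
  (X=1, Y=0, Z=3, U=0, W=0) weight 1/160
  (X=1, Y=0, Z=3, U=0, W=1) weight 1/160
  (X=1, Y=0, Z=3, U=1, W=0) weight 1/320
  (X=1, Y=0, Z=3, U=1, W=1) weight 1/320
  (X=1, Y=0, Z=3, U=2, W=0) weight 1/160
  (X=1, Y=0, Z=3, U=2, W=1) weight 1/160
  (X=1, Y=1, Z=2, U=0, W=0) weight 3/160
  (X=1, Y=1, Z=2, U=0, W=1) weight 3/160
  … 4 more
Group by Z:
  weight(Z=2) = 3/32
  weight(Z=3) = 1/32
Total weight = 3/32 + 1/32 = 1/8
P(Z=2 | obs) = 3/32 / 1/8 = 3/4
P(Z=3 | obs) = 1/32 / 1/8 = 1/4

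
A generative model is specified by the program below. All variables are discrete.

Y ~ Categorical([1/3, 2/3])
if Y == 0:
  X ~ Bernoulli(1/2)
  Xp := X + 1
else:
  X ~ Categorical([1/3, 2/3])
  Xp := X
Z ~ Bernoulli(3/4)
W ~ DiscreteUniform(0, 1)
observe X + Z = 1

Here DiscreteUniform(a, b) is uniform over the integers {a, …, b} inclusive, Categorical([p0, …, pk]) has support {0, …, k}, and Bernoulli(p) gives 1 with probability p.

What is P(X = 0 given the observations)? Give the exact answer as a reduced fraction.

Enumerate traces; 8 have nonzero weight after conditioning:
  (Y=0, X=0, Z=1, W=0) weight 1/16
  (Y=0, X=0, Z=1, W=1) weight 1/16
  (Y=0, X=1, Z=0, W=0) weight 1/48
  (Y=0, X=1, Z=0, W=1) weight 1/48
  (Y=1, X=0, Z=1, W=0) weight 1/12
  (Y=1, X=0, Z=1, W=1) weight 1/12
  (Y=1, X=1, Z=0, W=0) weight 1/18
  (Y=1, X=1, Z=0, W=1) weight 1/18
Group by X:
  weight(X=0) = 7/24
  weight(X=1) = 11/72
Total weight = 7/24 + 11/72 = 4/9
P(X=0 | obs) = 7/24 / 4/9 = 21/32
P(X=1 | obs) = 11/72 / 4/9 = 11/32

P(X = 0 | obs) = 21/32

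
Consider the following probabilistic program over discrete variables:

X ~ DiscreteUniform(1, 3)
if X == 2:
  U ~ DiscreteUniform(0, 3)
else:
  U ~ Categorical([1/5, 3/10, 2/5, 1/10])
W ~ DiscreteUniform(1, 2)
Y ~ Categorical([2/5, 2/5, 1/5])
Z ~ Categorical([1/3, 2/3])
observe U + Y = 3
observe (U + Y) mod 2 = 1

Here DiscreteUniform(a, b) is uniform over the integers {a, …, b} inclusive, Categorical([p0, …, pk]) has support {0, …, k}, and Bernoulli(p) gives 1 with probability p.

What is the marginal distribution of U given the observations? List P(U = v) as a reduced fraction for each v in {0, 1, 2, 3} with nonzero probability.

P(U=1) = 17/77, P(U=2) = 6/11, P(U=3) = 18/77

Enumerate traces; 36 have nonzero weight after conditioning:
  (X=1, U=1, W=1, Y=2, Z=0) weight 1/300
  (X=1, U=1, W=1, Y=2, Z=1) weight 1/150
  (X=1, U=1, W=2, Y=2, Z=0) weight 1/300
  (X=1, U=1, W=2, Y=2, Z=1) weight 1/150
  (X=1, U=2, W=1, Y=1, Z=0) weight 2/225
  (X=1, U=2, W=1, Y=1, Z=1) weight 4/225
  (X=1, U=2, W=2, Y=1, Z=0) weight 2/225
  (X=1, U=2, W=2, Y=1, Z=1) weight 4/225
  (X=1, U=3, W=1, Y=0, Z=0) weight 1/450
  … 27 more
Group by U:
  weight(U=1) = 17/300
  weight(U=2) = 7/50
  weight(U=3) = 3/50
Total weight = 17/300 + 7/50 + 3/50 = 77/300
P(U=1 | obs) = 17/300 / 77/300 = 17/77
P(U=2 | obs) = 7/50 / 77/300 = 6/11
P(U=3 | obs) = 3/50 / 77/300 = 18/77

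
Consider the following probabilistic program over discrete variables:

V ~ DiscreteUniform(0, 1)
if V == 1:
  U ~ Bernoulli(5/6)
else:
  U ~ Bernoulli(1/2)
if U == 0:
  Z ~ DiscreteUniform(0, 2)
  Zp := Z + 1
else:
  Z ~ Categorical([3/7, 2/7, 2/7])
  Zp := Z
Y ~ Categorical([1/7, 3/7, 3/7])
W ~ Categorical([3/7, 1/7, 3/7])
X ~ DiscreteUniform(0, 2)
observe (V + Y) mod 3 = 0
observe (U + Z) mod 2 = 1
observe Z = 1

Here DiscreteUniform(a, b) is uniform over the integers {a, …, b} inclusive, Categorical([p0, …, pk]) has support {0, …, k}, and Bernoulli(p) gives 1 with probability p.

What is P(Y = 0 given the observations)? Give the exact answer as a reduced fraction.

P(Y = 0 | obs) = 1/2

Enumerate traces; 18 have nonzero weight after conditioning:
  (V=0, U=0, Z=1, Y=0, W=0, X=0) weight 1/588
  (V=0, U=0, Z=1, Y=0, W=0, X=1) weight 1/588
  (V=0, U=0, Z=1, Y=0, W=0, X=2) weight 1/588
  (V=0, U=0, Z=1, Y=0, W=1, X=0) weight 1/1764
  (V=0, U=0, Z=1, Y=0, W=1, X=1) weight 1/1764
  (V=0, U=0, Z=1, Y=0, W=1, X=2) weight 1/1764
  (V=0, U=0, Z=1, Y=0, W=2, X=0) weight 1/588
  (V=0, U=0, Z=1, Y=0, W=2, X=1) weight 1/588
  (V=1, U=0, Z=1, Y=2, W=0, X=0) weight 1/588
  … 9 more
Group by Y:
  weight(Y=0) = 1/84
  weight(Y=2) = 1/84
Total weight = 1/84 + 1/84 = 1/42
P(Y=0 | obs) = 1/84 / 1/42 = 1/2
P(Y=2 | obs) = 1/84 / 1/42 = 1/2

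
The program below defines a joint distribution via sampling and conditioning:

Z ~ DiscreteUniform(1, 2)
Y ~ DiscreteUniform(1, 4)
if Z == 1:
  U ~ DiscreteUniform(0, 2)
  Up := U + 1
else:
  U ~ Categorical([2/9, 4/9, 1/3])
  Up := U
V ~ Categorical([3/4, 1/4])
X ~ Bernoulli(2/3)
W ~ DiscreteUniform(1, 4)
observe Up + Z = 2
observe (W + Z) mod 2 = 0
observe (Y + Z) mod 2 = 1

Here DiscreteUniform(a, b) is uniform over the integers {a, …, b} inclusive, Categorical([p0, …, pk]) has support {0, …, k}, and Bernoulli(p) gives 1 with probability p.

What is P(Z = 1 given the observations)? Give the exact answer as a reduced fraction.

P(Z = 1 | obs) = 3/5

Enumerate traces; 32 have nonzero weight after conditioning:
  (Z=1, Y=2, U=0, V=0, X=0, W=1) weight 1/384
  (Z=1, Y=2, U=0, V=0, X=0, W=3) weight 1/384
  (Z=1, Y=2, U=0, V=0, X=1, W=1) weight 1/192
  (Z=1, Y=2, U=0, V=0, X=1, W=3) weight 1/192
  (Z=1, Y=2, U=0, V=1, X=0, W=1) weight 1/1152
  (Z=1, Y=2, U=0, V=1, X=0, W=3) weight 1/1152
  (Z=1, Y=2, U=0, V=1, X=1, W=1) weight 1/576
  (Z=1, Y=2, U=0, V=1, X=1, W=3) weight 1/576
  (Z=2, Y=1, U=0, V=0, X=0, W=2) weight 1/576
  … 23 more
Group by Z:
  weight(Z=1) = 1/24
  weight(Z=2) = 1/36
Total weight = 1/24 + 1/36 = 5/72
P(Z=1 | obs) = 1/24 / 5/72 = 3/5
P(Z=2 | obs) = 1/36 / 5/72 = 2/5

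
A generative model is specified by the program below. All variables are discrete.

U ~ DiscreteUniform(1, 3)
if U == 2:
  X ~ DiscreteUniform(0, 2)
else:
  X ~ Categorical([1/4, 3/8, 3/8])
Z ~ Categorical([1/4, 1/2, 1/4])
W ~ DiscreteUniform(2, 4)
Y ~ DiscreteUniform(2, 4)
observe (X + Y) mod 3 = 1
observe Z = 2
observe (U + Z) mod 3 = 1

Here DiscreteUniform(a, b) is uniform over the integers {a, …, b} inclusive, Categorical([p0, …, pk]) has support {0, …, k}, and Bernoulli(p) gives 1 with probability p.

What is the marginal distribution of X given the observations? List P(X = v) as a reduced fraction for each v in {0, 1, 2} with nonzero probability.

P(X=0) = 1/3, P(X=1) = 1/3, P(X=2) = 1/3

Enumerate traces; 9 have nonzero weight after conditioning:
  (U=2, X=0, Z=2, W=2, Y=4) weight 1/324
  (U=2, X=0, Z=2, W=3, Y=4) weight 1/324
  (U=2, X=0, Z=2, W=4, Y=4) weight 1/324
  (U=2, X=1, Z=2, W=2, Y=3) weight 1/324
  (U=2, X=1, Z=2, W=3, Y=3) weight 1/324
  (U=2, X=1, Z=2, W=4, Y=3) weight 1/324
  (U=2, X=2, Z=2, W=2, Y=2) weight 1/324
  (U=2, X=2, Z=2, W=3, Y=2) weight 1/324
  … 1 more
Group by X:
  weight(X=0) = 1/108
  weight(X=1) = 1/108
  weight(X=2) = 1/108
Total weight = 1/108 + 1/108 + 1/108 = 1/36
P(X=0 | obs) = 1/108 / 1/36 = 1/3
P(X=1 | obs) = 1/108 / 1/36 = 1/3
P(X=2 | obs) = 1/108 / 1/36 = 1/3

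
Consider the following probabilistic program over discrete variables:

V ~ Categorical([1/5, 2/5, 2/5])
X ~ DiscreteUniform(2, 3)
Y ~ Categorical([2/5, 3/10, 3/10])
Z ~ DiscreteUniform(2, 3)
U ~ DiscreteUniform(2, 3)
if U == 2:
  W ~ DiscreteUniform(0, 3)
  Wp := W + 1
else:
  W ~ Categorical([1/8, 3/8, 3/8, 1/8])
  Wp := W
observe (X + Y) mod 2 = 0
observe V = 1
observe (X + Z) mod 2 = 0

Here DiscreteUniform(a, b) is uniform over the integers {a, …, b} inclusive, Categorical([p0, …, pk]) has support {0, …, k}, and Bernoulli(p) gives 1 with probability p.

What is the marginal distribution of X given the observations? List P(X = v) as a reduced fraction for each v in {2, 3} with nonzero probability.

P(X=2) = 7/10, P(X=3) = 3/10

Enumerate traces; 24 have nonzero weight after conditioning:
  (V=1, X=2, Y=0, Z=2, U=2, W=0) weight 1/200
  (V=1, X=2, Y=0, Z=2, U=2, W=1) weight 1/200
  (V=1, X=2, Y=0, Z=2, U=2, W=2) weight 1/200
  (V=1, X=2, Y=0, Z=2, U=2, W=3) weight 1/200
  (V=1, X=2, Y=0, Z=2, U=3, W=0) weight 1/400
  (V=1, X=2, Y=0, Z=2, U=3, W=1) weight 3/400
  (V=1, X=2, Y=0, Z=2, U=3, W=2) weight 3/400
  (V=1, X=2, Y=0, Z=2, U=3, W=3) weight 1/400
  (V=1, X=3, Y=1, Z=3, U=2, W=0) weight 3/800
  … 15 more
Group by X:
  weight(X=2) = 7/100
  weight(X=3) = 3/100
Total weight = 7/100 + 3/100 = 1/10
P(X=2 | obs) = 7/100 / 1/10 = 7/10
P(X=3 | obs) = 3/100 / 1/10 = 3/10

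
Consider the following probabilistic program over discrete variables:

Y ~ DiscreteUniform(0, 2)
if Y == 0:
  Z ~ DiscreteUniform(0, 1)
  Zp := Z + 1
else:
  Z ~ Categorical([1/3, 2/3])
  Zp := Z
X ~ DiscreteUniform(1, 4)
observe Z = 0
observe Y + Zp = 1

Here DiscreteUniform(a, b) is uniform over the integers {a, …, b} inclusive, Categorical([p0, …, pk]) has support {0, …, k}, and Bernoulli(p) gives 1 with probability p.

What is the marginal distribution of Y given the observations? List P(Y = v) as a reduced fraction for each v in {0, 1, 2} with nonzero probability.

Enumerate traces; 8 have nonzero weight after conditioning:
  (Y=0, Z=0, X=1) weight 1/24
  (Y=0, Z=0, X=2) weight 1/24
  (Y=0, Z=0, X=3) weight 1/24
  (Y=0, Z=0, X=4) weight 1/24
  (Y=1, Z=0, X=1) weight 1/36
  (Y=1, Z=0, X=2) weight 1/36
  (Y=1, Z=0, X=3) weight 1/36
  (Y=1, Z=0, X=4) weight 1/36
Group by Y:
  weight(Y=0) = 1/6
  weight(Y=1) = 1/9
Total weight = 1/6 + 1/9 = 5/18
P(Y=0 | obs) = 1/6 / 5/18 = 3/5
P(Y=1 | obs) = 1/9 / 5/18 = 2/5

P(Y=0) = 3/5, P(Y=1) = 2/5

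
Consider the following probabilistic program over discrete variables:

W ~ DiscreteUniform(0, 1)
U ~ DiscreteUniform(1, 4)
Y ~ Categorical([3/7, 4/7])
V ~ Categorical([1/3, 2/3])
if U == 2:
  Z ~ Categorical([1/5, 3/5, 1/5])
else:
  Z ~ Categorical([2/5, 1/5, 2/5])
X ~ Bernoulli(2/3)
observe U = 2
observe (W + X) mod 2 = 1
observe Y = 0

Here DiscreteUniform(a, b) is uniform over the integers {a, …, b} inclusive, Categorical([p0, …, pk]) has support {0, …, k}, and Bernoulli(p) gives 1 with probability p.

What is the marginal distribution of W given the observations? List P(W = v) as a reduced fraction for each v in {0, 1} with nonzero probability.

Enumerate traces; 12 have nonzero weight after conditioning:
  (W=0, U=2, Y=0, V=0, Z=0, X=1) weight 1/420
  (W=0, U=2, Y=0, V=0, Z=1, X=1) weight 1/140
  (W=0, U=2, Y=0, V=0, Z=2, X=1) weight 1/420
  (W=0, U=2, Y=0, V=1, Z=0, X=1) weight 1/210
  (W=0, U=2, Y=0, V=1, Z=1, X=1) weight 1/70
  (W=0, U=2, Y=0, V=1, Z=2, X=1) weight 1/210
  (W=1, U=2, Y=0, V=0, Z=0, X=0) weight 1/840
  (W=1, U=2, Y=0, V=0, Z=1, X=0) weight 1/280
  … 4 more
Group by W:
  weight(W=0) = 1/28
  weight(W=1) = 1/56
Total weight = 1/28 + 1/56 = 3/56
P(W=0 | obs) = 1/28 / 3/56 = 2/3
P(W=1 | obs) = 1/56 / 3/56 = 1/3

P(W=0) = 2/3, P(W=1) = 1/3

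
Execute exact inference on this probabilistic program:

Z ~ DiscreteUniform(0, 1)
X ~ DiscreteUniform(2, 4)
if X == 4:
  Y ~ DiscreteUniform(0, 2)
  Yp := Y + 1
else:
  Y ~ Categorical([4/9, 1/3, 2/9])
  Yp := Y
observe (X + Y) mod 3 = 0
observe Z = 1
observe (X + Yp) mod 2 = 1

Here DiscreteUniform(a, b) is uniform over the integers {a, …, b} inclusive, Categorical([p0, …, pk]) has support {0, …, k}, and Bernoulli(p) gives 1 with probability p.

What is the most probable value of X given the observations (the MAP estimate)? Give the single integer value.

argmax_v P(X = v | obs) = 3

Enumerate traces; 3 have nonzero weight after conditioning:
  (Z=1, X=2, Y=1) weight 1/18
  (Z=1, X=3, Y=0) weight 2/27
  (Z=1, X=4, Y=2) weight 1/18
Group by X:
  weight(X=2) = 1/18
  weight(X=3) = 2/27
  weight(X=4) = 1/18
Total weight = 1/18 + 2/27 + 1/18 = 5/27
P(X=2 | obs) = 1/18 / 5/27 = 3/10
P(X=3 | obs) = 2/27 / 5/27 = 2/5
P(X=4 | obs) = 1/18 / 5/27 = 3/10
argmax = 3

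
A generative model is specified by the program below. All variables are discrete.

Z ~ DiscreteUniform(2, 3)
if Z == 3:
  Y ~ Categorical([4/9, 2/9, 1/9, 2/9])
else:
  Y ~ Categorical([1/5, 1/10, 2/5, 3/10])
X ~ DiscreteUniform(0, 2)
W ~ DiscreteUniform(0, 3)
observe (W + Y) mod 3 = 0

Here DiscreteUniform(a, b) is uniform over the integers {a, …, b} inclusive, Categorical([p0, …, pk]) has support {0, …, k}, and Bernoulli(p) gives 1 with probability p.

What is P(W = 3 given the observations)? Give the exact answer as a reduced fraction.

Enumerate traces; 36 have nonzero weight after conditioning:
  (Z=2, Y=0, X=0, W=0) weight 1/120
  (Z=2, Y=0, X=0, W=3) weight 1/120
  (Z=2, Y=0, X=1, W=0) weight 1/120
  (Z=2, Y=0, X=1, W=3) weight 1/120
  (Z=2, Y=0, X=2, W=0) weight 1/120
  (Z=2, Y=0, X=2, W=3) weight 1/120
  (Z=2, Y=1, X=0, W=2) weight 1/240
  (Z=2, Y=1, X=1, W=2) weight 1/240
  (Z=2, Y=2, X=0, W=1) weight 1/60
  … 27 more
Group by W:
  weight(W=0) = 7/48
  weight(W=1) = 23/360
  weight(W=2) = 29/720
  weight(W=3) = 7/48
Total weight = 7/48 + 23/360 + 29/720 + 7/48 = 19/48
P(W=0 | obs) = 7/48 / 19/48 = 7/19
P(W=1 | obs) = 23/360 / 19/48 = 46/285
P(W=2 | obs) = 29/720 / 19/48 = 29/285
P(W=3 | obs) = 7/48 / 19/48 = 7/19

P(W = 3 | obs) = 7/19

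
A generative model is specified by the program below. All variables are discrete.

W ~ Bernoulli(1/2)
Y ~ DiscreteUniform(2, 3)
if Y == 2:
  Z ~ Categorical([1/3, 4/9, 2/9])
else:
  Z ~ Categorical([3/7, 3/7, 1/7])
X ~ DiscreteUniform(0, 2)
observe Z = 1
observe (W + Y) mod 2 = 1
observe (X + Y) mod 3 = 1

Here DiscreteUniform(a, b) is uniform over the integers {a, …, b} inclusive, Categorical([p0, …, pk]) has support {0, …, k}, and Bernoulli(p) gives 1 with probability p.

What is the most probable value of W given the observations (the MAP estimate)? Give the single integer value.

Enumerate traces; 2 have nonzero weight after conditioning:
  (W=0, Y=3, Z=1, X=1) weight 1/28
  (W=1, Y=2, Z=1, X=2) weight 1/27
Group by W:
  weight(W=0) = 1/28
  weight(W=1) = 1/27
Total weight = 1/28 + 1/27 = 55/756
P(W=0 | obs) = 1/28 / 55/756 = 27/55
P(W=1 | obs) = 1/27 / 55/756 = 28/55
argmax = 1

argmax_v P(W = v | obs) = 1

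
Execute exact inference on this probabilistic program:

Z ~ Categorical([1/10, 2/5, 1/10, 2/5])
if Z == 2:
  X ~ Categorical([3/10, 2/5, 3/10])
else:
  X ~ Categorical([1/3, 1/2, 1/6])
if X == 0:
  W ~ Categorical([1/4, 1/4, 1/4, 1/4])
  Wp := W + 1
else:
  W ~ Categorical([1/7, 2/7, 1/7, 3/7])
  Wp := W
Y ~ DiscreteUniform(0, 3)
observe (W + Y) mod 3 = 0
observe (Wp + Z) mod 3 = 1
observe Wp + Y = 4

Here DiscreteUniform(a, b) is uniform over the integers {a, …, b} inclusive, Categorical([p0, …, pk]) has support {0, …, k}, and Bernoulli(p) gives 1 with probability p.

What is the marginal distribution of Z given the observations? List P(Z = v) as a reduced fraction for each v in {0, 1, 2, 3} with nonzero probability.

Enumerate traces; 6 have nonzero weight after conditioning:
  (Z=0, X=0, W=0, Y=3) weight 1/480
  (Z=0, X=0, W=3, Y=0) weight 1/480
  (Z=1, X=0, W=2, Y=1) weight 1/120
  (Z=2, X=0, W=1, Y=2) weight 3/1600
  (Z=3, X=0, W=0, Y=3) weight 1/120
  (Z=3, X=0, W=3, Y=0) weight 1/120
Group by Z:
  weight(Z=0) = 1/240
  weight(Z=1) = 1/120
  weight(Z=2) = 3/1600
  weight(Z=3) = 1/60
Total weight = 1/240 + 1/120 + 3/1600 + 1/60 = 149/4800
P(Z=0 | obs) = 1/240 / 149/4800 = 20/149
P(Z=1 | obs) = 1/120 / 149/4800 = 40/149
P(Z=2 | obs) = 3/1600 / 149/4800 = 9/149
P(Z=3 | obs) = 1/60 / 149/4800 = 80/149

P(Z=0) = 20/149, P(Z=1) = 40/149, P(Z=2) = 9/149, P(Z=3) = 80/149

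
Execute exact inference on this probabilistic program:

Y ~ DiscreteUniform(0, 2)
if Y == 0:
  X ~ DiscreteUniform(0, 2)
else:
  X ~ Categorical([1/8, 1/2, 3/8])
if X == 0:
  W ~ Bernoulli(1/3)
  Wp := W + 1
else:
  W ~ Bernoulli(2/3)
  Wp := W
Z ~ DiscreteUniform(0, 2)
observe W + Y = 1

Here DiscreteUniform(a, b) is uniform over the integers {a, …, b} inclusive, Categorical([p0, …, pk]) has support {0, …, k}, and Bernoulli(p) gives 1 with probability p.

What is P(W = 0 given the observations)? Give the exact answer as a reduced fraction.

P(W = 0 | obs) = 27/67

Enumerate traces; 18 have nonzero weight after conditioning:
  (Y=0, X=0, W=1, Z=0) weight 1/81
  (Y=0, X=0, W=1, Z=1) weight 1/81
  (Y=0, X=0, W=1, Z=2) weight 1/81
  (Y=0, X=1, W=1, Z=0) weight 2/81
  (Y=0, X=1, W=1, Z=1) weight 2/81
  (Y=0, X=1, W=1, Z=2) weight 2/81
  (Y=0, X=2, W=1, Z=0) weight 2/81
  (Y=0, X=2, W=1, Z=1) weight 2/81
  (Y=1, X=0, W=0, Z=0) weight 1/108
  … 9 more
Group by W:
  weight(W=0) = 1/8
  weight(W=1) = 5/27
Total weight = 1/8 + 5/27 = 67/216
P(W=0 | obs) = 1/8 / 67/216 = 27/67
P(W=1 | obs) = 5/27 / 67/216 = 40/67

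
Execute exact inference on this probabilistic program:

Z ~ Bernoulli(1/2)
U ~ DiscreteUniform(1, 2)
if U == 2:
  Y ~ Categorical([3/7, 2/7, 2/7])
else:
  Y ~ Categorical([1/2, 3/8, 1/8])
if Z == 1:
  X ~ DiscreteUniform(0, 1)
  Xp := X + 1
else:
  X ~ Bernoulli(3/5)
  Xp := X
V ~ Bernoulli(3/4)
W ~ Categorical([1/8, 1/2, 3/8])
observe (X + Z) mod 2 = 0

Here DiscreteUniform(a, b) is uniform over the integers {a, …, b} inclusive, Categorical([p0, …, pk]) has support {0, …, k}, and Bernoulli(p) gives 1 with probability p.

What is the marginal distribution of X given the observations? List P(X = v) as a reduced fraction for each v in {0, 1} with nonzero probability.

Enumerate traces; 72 have nonzero weight after conditioning:
  (Z=0, U=1, Y=0, X=0, V=0, W=0) weight 1/640
  (Z=0, U=1, Y=0, X=0, V=0, W=1) weight 1/160
  (Z=0, U=1, Y=0, X=0, V=0, W=2) weight 3/640
  (Z=0, U=1, Y=0, X=0, V=1, W=0) weight 3/640
  (Z=0, U=1, Y=0, X=0, V=1, W=1) weight 3/160
  (Z=0, U=1, Y=0, X=0, V=1, W=2) weight 9/640
  (Z=0, U=1, Y=1, X=0, V=0, W=0) weight 3/2560
  (Z=0, U=1, Y=1, X=0, V=0, W=1) weight 3/640
  (Z=1, U=1, Y=0, X=1, V=0, W=0) weight 1/512
  … 63 more
Group by X:
  weight(X=0) = 1/5
  weight(X=1) = 1/4
Total weight = 1/5 + 1/4 = 9/20
P(X=0 | obs) = 1/5 / 9/20 = 4/9
P(X=1 | obs) = 1/4 / 9/20 = 5/9

P(X=0) = 4/9, P(X=1) = 5/9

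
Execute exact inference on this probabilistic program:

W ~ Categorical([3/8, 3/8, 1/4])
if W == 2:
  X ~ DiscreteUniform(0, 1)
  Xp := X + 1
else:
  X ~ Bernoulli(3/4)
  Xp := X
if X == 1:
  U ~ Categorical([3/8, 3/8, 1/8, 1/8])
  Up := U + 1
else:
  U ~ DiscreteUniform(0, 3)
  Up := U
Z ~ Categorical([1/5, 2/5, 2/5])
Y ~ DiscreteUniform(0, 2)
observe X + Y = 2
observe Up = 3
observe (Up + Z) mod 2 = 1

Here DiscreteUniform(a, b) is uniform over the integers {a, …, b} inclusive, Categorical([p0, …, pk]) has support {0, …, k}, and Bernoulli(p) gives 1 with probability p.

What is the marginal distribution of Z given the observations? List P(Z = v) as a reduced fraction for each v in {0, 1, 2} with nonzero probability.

Enumerate traces; 12 have nonzero weight after conditioning:
  (W=0, X=0, U=3, Z=0, Y=2) weight 1/640
  (W=0, X=0, U=3, Z=2, Y=2) weight 1/320
  (W=0, X=1, U=2, Z=0, Y=1) weight 3/1280
  (W=0, X=1, U=2, Z=2, Y=1) weight 3/640
  (W=1, X=0, U=3, Z=0, Y=2) weight 1/640
  (W=1, X=0, U=3, Z=2, Y=2) weight 1/320
  (W=1, X=1, U=2, Z=0, Y=1) weight 3/1280
  (W=1, X=1, U=2, Z=2, Y=1) weight 3/640
  … 4 more
Group by Z:
  weight(Z=0) = 7/640
  weight(Z=2) = 7/320
Total weight = 7/640 + 7/320 = 21/640
P(Z=0 | obs) = 7/640 / 21/640 = 1/3
P(Z=2 | obs) = 7/320 / 21/640 = 2/3

P(Z=0) = 1/3, P(Z=2) = 2/3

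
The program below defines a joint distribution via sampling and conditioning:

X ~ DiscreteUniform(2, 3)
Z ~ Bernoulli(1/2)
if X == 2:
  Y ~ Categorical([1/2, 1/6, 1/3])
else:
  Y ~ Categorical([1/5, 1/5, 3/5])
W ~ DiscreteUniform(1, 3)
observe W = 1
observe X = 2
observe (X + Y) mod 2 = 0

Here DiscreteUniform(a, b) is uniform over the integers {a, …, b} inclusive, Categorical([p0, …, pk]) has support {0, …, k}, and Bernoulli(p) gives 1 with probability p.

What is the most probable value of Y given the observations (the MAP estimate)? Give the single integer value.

argmax_v P(Y = v | obs) = 0

Enumerate traces; 4 have nonzero weight after conditioning:
  (X=2, Z=0, Y=0, W=1) weight 1/24
  (X=2, Z=0, Y=2, W=1) weight 1/36
  (X=2, Z=1, Y=0, W=1) weight 1/24
  (X=2, Z=1, Y=2, W=1) weight 1/36
Group by Y:
  weight(Y=0) = 1/12
  weight(Y=2) = 1/18
Total weight = 1/12 + 1/18 = 5/36
P(Y=0 | obs) = 1/12 / 5/36 = 3/5
P(Y=2 | obs) = 1/18 / 5/36 = 2/5
argmax = 0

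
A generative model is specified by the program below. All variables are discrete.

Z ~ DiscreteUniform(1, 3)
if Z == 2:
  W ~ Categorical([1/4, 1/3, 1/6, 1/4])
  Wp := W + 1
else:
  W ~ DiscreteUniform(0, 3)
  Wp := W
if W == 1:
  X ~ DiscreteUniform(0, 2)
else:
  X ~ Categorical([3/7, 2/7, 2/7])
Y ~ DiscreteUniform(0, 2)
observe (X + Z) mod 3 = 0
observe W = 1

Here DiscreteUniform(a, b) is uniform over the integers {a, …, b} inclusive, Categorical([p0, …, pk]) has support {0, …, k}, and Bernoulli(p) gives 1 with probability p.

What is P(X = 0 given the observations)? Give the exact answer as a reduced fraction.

Enumerate traces; 9 have nonzero weight after conditioning:
  (Z=1, W=1, X=2, Y=0) weight 1/108
  (Z=1, W=1, X=2, Y=1) weight 1/108
  (Z=1, W=1, X=2, Y=2) weight 1/108
  (Z=2, W=1, X=1, Y=0) weight 1/81
  (Z=2, W=1, X=1, Y=1) weight 1/81
  (Z=2, W=1, X=1, Y=2) weight 1/81
  (Z=3, W=1, X=0, Y=0) weight 1/108
  (Z=3, W=1, X=0, Y=1) weight 1/108
  … 1 more
Group by X:
  weight(X=0) = 1/36
  weight(X=1) = 1/27
  weight(X=2) = 1/36
Total weight = 1/36 + 1/27 + 1/36 = 5/54
P(X=0 | obs) = 1/36 / 5/54 = 3/10
P(X=1 | obs) = 1/27 / 5/54 = 2/5
P(X=2 | obs) = 1/36 / 5/54 = 3/10

P(X = 0 | obs) = 3/10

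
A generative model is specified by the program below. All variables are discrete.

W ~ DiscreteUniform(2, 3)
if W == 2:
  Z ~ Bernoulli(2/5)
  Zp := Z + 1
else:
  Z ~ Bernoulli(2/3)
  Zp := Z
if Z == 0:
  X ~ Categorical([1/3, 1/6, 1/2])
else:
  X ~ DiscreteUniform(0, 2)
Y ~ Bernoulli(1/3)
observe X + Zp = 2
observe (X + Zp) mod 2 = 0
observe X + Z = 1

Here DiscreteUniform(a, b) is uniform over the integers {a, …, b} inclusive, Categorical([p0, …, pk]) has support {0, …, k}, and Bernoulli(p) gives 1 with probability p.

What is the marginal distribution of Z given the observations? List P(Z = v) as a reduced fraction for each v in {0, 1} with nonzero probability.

Enumerate traces; 4 have nonzero weight after conditioning:
  (W=2, Z=0, X=1, Y=0) weight 1/30
  (W=2, Z=0, X=1, Y=1) weight 1/60
  (W=2, Z=1, X=0, Y=0) weight 2/45
  (W=2, Z=1, X=0, Y=1) weight 1/45
Group by Z:
  weight(Z=0) = 1/20
  weight(Z=1) = 1/15
Total weight = 1/20 + 1/15 = 7/60
P(Z=0 | obs) = 1/20 / 7/60 = 3/7
P(Z=1 | obs) = 1/15 / 7/60 = 4/7

P(Z=0) = 3/7, P(Z=1) = 4/7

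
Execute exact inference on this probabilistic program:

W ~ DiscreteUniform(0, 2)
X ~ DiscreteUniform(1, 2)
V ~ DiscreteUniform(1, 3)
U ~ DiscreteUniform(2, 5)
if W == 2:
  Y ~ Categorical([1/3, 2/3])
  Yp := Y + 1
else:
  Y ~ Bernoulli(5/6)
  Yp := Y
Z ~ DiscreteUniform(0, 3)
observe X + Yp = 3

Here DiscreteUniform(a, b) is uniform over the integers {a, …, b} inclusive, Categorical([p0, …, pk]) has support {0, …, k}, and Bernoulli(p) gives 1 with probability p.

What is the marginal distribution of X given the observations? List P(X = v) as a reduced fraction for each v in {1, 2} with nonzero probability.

Enumerate traces; 192 have nonzero weight after conditioning:
  (W=0, X=2, V=1, U=2, Y=1, Z=0) weight 5/1728
  (W=0, X=2, V=1, U=2, Y=1, Z=1) weight 5/1728
  (W=0, X=2, V=1, U=2, Y=1, Z=2) weight 5/1728
  (W=0, X=2, V=1, U=2, Y=1, Z=3) weight 5/1728
  (W=0, X=2, V=1, U=3, Y=1, Z=0) weight 5/1728
  (W=0, X=2, V=1, U=3, Y=1, Z=1) weight 5/1728
  (W=0, X=2, V=1, U=3, Y=1, Z=2) weight 5/1728
  (W=0, X=2, V=1, U=3, Y=1, Z=3) weight 5/1728
  (W=2, X=1, V=1, U=2, Y=1, Z=0) weight 1/432
  … 183 more
Group by X:
  weight(X=1) = 1/9
  weight(X=2) = 1/3
Total weight = 1/9 + 1/3 = 4/9
P(X=1 | obs) = 1/9 / 4/9 = 1/4
P(X=2 | obs) = 1/3 / 4/9 = 3/4

P(X=1) = 1/4, P(X=2) = 3/4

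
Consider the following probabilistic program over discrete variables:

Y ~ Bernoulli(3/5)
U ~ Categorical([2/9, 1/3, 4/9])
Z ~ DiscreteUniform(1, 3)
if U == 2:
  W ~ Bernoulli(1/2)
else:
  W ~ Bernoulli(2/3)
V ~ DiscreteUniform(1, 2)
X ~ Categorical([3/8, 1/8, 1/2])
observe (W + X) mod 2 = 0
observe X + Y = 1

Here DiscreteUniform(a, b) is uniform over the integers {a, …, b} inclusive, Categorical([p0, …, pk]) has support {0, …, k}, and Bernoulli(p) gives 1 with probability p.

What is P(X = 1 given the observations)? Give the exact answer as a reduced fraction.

Enumerate traces; 36 have nonzero weight after conditioning:
  (Y=0, U=0, Z=1, W=1, V=1, X=1) weight 1/810
  (Y=0, U=0, Z=1, W=1, V=2, X=1) weight 1/810
  (Y=0, U=0, Z=2, W=1, V=1, X=1) weight 1/810
  (Y=0, U=0, Z=2, W=1, V=2, X=1) weight 1/810
  (Y=0, U=0, Z=3, W=1, V=1, X=1) weight 1/810
  (Y=0, U=0, Z=3, W=1, V=2, X=1) weight 1/810
  (Y=0, U=1, Z=1, W=1, V=1, X=1) weight 1/540
  (Y=0, U=1, Z=1, W=1, V=2, X=1) weight 1/540
  (Y=1, U=0, Z=1, W=0, V=1, X=0) weight 1/360
  … 27 more
Group by X:
  weight(X=0) = 11/120
  weight(X=1) = 4/135
Total weight = 11/120 + 4/135 = 131/1080
P(X=0 | obs) = 11/120 / 131/1080 = 99/131
P(X=1 | obs) = 4/135 / 131/1080 = 32/131

P(X = 1 | obs) = 32/131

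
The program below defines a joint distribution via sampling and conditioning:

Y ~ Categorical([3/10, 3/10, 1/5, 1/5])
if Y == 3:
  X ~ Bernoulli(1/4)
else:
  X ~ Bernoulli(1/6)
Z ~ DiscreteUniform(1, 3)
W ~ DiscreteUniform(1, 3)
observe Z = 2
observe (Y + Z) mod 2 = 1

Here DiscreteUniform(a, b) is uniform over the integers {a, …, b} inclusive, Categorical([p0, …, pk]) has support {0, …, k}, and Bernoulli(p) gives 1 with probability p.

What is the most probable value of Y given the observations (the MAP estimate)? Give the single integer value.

argmax_v P(Y = v | obs) = 1

Enumerate traces; 12 have nonzero weight after conditioning:
  (Y=1, X=0, Z=2, W=1) weight 1/36
  (Y=1, X=0, Z=2, W=2) weight 1/36
  (Y=1, X=0, Z=2, W=3) weight 1/36
  (Y=1, X=1, Z=2, W=1) weight 1/180
  (Y=1, X=1, Z=2, W=2) weight 1/180
  (Y=1, X=1, Z=2, W=3) weight 1/180
  (Y=3, X=0, Z=2, W=1) weight 1/60
  (Y=3, X=0, Z=2, W=2) weight 1/60
  … 4 more
Group by Y:
  weight(Y=1) = 1/10
  weight(Y=3) = 1/15
Total weight = 1/10 + 1/15 = 1/6
P(Y=1 | obs) = 1/10 / 1/6 = 3/5
P(Y=3 | obs) = 1/15 / 1/6 = 2/5
argmax = 1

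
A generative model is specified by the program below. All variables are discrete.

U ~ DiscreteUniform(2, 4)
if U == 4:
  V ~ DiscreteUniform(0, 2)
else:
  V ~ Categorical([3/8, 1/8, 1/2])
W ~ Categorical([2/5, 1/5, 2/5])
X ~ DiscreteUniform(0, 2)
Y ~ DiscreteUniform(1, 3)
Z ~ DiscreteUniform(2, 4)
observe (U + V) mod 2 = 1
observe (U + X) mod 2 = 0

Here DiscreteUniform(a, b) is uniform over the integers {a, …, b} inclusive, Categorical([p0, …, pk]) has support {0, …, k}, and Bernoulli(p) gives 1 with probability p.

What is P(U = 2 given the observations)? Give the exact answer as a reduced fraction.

P(U = 2 | obs) = 6/43

Enumerate traces; 162 have nonzero weight after conditioning:
  (U=2, V=1, W=0, X=0, Y=1, Z=2) weight 1/1620
  (U=2, V=1, W=0, X=0, Y=1, Z=3) weight 1/1620
  (U=2, V=1, W=0, X=0, Y=1, Z=4) weight 1/1620
  (U=2, V=1, W=0, X=0, Y=2, Z=2) weight 1/1620
  (U=2, V=1, W=0, X=0, Y=2, Z=3) weight 1/1620
  (U=2, V=1, W=0, X=0, Y=2, Z=4) weight 1/1620
  (U=2, V=1, W=0, X=0, Y=3, Z=2) weight 1/1620
  (U=2, V=1, W=0, X=0, Y=3, Z=3) weight 1/1620
  (U=3, V=0, W=0, X=1, Y=1, Z=2) weight 1/540
  (U=4, V=1, W=0, X=0, Y=1, Z=2) weight 2/1215
  … 152 more
Group by U:
  weight(U=2) = 1/36
  weight(U=3) = 7/72
  weight(U=4) = 2/27
Total weight = 1/36 + 7/72 + 2/27 = 43/216
P(U=2 | obs) = 1/36 / 43/216 = 6/43
P(U=3 | obs) = 7/72 / 43/216 = 21/43
P(U=4 | obs) = 2/27 / 43/216 = 16/43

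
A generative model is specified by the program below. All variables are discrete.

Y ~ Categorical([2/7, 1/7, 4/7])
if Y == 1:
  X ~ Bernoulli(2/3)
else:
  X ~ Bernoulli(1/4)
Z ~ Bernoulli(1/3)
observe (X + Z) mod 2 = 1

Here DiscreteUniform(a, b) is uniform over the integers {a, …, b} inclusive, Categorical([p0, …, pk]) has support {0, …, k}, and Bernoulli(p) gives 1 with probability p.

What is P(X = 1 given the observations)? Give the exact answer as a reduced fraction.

P(X = 1 | obs) = 26/55

Enumerate traces; 6 have nonzero weight after conditioning:
  (Y=0, X=0, Z=1) weight 1/14
  (Y=0, X=1, Z=0) weight 1/21
  (Y=1, X=0, Z=1) weight 1/63
  (Y=1, X=1, Z=0) weight 4/63
  (Y=2, X=0, Z=1) weight 1/7
  (Y=2, X=1, Z=0) weight 2/21
Group by X:
  weight(X=0) = 29/126
  weight(X=1) = 13/63
Total weight = 29/126 + 13/63 = 55/126
P(X=0 | obs) = 29/126 / 55/126 = 29/55
P(X=1 | obs) = 13/63 / 55/126 = 26/55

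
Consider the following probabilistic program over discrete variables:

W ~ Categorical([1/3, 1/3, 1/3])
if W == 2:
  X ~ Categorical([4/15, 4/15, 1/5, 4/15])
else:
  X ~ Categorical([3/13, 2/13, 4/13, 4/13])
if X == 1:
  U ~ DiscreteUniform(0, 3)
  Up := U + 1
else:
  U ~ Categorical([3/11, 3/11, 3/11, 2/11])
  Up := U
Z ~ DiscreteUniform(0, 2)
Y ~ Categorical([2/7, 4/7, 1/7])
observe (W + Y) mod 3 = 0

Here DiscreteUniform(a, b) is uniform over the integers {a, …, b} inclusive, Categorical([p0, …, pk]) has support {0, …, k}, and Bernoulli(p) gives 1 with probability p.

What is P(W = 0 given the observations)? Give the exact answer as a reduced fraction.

Enumerate traces; 144 have nonzero weight after conditioning:
  (W=0, X=0, U=0, Z=0, Y=0) weight 2/1001
  (W=0, X=0, U=0, Z=1, Y=0) weight 2/1001
  (W=0, X=0, U=0, Z=2, Y=0) weight 2/1001
  (W=0, X=0, U=1, Z=0, Y=0) weight 2/1001
  (W=0, X=0, U=1, Z=1, Y=0) weight 2/1001
  (W=0, X=0, U=1, Z=2, Y=0) weight 2/1001
  (W=0, X=0, U=2, Z=0, Y=0) weight 2/1001
  (W=0, X=0, U=2, Z=1, Y=0) weight 2/1001
  (W=1, X=0, U=0, Z=0, Y=2) weight 1/1001
  (W=2, X=0, U=0, Z=0, Y=1) weight 16/3465
  … 134 more
Group by W:
  weight(W=0) = 2/21
  weight(W=1) = 1/21
  weight(W=2) = 4/21
Total weight = 2/21 + 1/21 + 4/21 = 1/3
P(W=0 | obs) = 2/21 / 1/3 = 2/7
P(W=1 | obs) = 1/21 / 1/3 = 1/7
P(W=2 | obs) = 4/21 / 1/3 = 4/7

P(W = 0 | obs) = 2/7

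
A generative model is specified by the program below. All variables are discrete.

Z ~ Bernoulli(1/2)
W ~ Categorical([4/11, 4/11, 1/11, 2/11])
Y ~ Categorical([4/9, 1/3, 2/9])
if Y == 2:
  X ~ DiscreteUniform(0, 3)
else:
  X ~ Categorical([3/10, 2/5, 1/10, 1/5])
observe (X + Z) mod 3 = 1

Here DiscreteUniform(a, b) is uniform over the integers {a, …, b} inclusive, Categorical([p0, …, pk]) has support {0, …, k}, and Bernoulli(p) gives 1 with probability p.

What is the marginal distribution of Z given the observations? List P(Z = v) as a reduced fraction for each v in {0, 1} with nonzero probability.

Enumerate traces; 36 have nonzero weight after conditioning:
  (Z=0, W=0, Y=0, X=1) weight 16/495
  (Z=0, W=0, Y=1, X=1) weight 4/165
  (Z=0, W=0, Y=2, X=1) weight 1/99
  (Z=0, W=1, Y=0, X=1) weight 16/495
  (Z=0, W=1, Y=1, X=1) weight 4/165
  (Z=0, W=1, Y=2, X=1) weight 1/99
  (Z=0, W=2, Y=0, X=1) weight 4/495
  (Z=0, W=2, Y=1, X=1) weight 1/165
  (Z=1, W=0, Y=0, X=0) weight 4/165
  … 27 more
Group by Z:
  weight(Z=0) = 11/60
  weight(Z=1) = 1/4
Total weight = 11/60 + 1/4 = 13/30
P(Z=0 | obs) = 11/60 / 13/30 = 11/26
P(Z=1 | obs) = 1/4 / 13/30 = 15/26

P(Z=0) = 11/26, P(Z=1) = 15/26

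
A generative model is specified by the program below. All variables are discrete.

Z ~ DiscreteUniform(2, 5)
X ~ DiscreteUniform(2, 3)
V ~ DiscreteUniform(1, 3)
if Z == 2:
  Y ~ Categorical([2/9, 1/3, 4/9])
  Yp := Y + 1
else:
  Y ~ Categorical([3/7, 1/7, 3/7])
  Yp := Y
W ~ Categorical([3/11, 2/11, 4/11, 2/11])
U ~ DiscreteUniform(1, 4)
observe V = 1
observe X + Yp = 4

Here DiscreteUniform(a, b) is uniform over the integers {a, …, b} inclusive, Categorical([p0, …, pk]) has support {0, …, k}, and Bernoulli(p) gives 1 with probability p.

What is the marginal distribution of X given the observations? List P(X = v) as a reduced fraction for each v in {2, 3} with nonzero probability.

Enumerate traces; 128 have nonzero weight after conditioning:
  (Z=2, X=2, V=1, Y=1, W=0, U=1) weight 1/1056
  (Z=2, X=2, V=1, Y=1, W=0, U=2) weight 1/1056
  (Z=2, X=2, V=1, Y=1, W=0, U=3) weight 1/1056
  (Z=2, X=2, V=1, Y=1, W=0, U=4) weight 1/1056
  (Z=2, X=2, V=1, Y=1, W=1, U=1) weight 1/1584
  (Z=2, X=2, V=1, Y=1, W=1, U=2) weight 1/1584
  (Z=2, X=2, V=1, Y=1, W=1, U=3) weight 1/1584
  (Z=2, X=2, V=1, Y=1, W=1, U=4) weight 1/1584
  (Z=2, X=3, V=1, Y=0, W=0, U=1) weight 1/1584
  … 119 more
Group by X:
  weight(X=2) = 17/252
  weight(X=3) = 41/1512
Total weight = 17/252 + 41/1512 = 143/1512
P(X=2 | obs) = 17/252 / 143/1512 = 102/143
P(X=3 | obs) = 41/1512 / 143/1512 = 41/143

P(X=2) = 102/143, P(X=3) = 41/143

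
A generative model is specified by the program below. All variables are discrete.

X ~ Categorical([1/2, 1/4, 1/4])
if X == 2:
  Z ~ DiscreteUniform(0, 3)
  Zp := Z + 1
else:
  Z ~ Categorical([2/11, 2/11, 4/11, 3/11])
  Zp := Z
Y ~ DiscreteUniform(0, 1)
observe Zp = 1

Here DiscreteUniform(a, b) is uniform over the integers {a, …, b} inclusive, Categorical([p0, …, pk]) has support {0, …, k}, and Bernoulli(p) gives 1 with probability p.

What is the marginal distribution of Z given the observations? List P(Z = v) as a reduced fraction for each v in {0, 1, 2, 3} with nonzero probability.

P(Z=0) = 11/35, P(Z=1) = 24/35

Enumerate traces; 6 have nonzero weight after conditioning:
  (X=0, Z=1, Y=0) weight 1/22
  (X=0, Z=1, Y=1) weight 1/22
  (X=1, Z=1, Y=0) weight 1/44
  (X=1, Z=1, Y=1) weight 1/44
  (X=2, Z=0, Y=0) weight 1/32
  (X=2, Z=0, Y=1) weight 1/32
Group by Z:
  weight(Z=0) = 1/16
  weight(Z=1) = 3/22
Total weight = 1/16 + 3/22 = 35/176
P(Z=0 | obs) = 1/16 / 35/176 = 11/35
P(Z=1 | obs) = 3/22 / 35/176 = 24/35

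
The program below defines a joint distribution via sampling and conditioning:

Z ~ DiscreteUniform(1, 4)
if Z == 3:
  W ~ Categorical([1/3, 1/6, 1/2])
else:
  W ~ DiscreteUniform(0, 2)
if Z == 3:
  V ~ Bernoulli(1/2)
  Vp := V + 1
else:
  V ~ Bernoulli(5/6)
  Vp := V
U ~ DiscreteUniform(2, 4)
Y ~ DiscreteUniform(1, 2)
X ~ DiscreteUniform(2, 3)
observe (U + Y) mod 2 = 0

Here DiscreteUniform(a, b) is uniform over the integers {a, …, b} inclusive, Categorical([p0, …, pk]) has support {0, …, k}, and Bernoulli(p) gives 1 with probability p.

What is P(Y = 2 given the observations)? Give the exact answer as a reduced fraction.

Enumerate traces; 144 have nonzero weight after conditioning:
  (Z=1, W=0, V=0, U=2, Y=2, X=2) weight 1/864
  (Z=1, W=0, V=0, U=2, Y=2, X=3) weight 1/864
  (Z=1, W=0, V=0, U=3, Y=1, X=2) weight 1/864
  (Z=1, W=0, V=0, U=3, Y=1, X=3) weight 1/864
  (Z=1, W=0, V=0, U=4, Y=2, X=2) weight 1/864
  (Z=1, W=0, V=0, U=4, Y=2, X=3) weight 1/864
  (Z=1, W=0, V=1, U=2, Y=2, X=2) weight 5/864
  (Z=1, W=0, V=1, U=2, Y=2, X=3) weight 5/864
  … 136 more
Group by Y:
  weight(Y=1) = 1/6
  weight(Y=2) = 1/3
Total weight = 1/6 + 1/3 = 1/2
P(Y=1 | obs) = 1/6 / 1/2 = 1/3
P(Y=2 | obs) = 1/3 / 1/2 = 2/3

P(Y = 2 | obs) = 2/3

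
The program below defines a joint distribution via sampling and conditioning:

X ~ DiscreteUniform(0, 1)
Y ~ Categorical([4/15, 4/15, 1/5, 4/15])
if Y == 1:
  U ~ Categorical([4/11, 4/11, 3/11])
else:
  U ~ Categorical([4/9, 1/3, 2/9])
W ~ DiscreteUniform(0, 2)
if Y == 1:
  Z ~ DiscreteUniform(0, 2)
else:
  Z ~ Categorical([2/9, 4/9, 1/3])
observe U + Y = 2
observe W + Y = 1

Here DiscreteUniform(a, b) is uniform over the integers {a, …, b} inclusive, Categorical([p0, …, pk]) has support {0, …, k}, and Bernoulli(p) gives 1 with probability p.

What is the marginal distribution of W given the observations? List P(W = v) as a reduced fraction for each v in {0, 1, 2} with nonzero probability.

Enumerate traces; 12 have nonzero weight after conditioning:
  (X=0, Y=0, U=2, W=1, Z=0) weight 8/3645
  (X=0, Y=0, U=2, W=1, Z=1) weight 16/3645
  (X=0, Y=0, U=2, W=1, Z=2) weight 4/1215
  (X=0, Y=1, U=1, W=0, Z=0) weight 8/1485
  (X=0, Y=1, U=1, W=0, Z=1) weight 8/1485
  (X=0, Y=1, U=1, W=0, Z=2) weight 8/1485
  (X=1, Y=0, U=2, W=1, Z=0) weight 8/3645
  (X=1, Y=0, U=2, W=1, Z=1) weight 16/3645
  … 4 more
Group by W:
  weight(W=0) = 16/495
  weight(W=1) = 8/405
Total weight = 16/495 + 8/405 = 232/4455
P(W=0 | obs) = 16/495 / 232/4455 = 18/29
P(W=1 | obs) = 8/405 / 232/4455 = 11/29

P(W=0) = 18/29, P(W=1) = 11/29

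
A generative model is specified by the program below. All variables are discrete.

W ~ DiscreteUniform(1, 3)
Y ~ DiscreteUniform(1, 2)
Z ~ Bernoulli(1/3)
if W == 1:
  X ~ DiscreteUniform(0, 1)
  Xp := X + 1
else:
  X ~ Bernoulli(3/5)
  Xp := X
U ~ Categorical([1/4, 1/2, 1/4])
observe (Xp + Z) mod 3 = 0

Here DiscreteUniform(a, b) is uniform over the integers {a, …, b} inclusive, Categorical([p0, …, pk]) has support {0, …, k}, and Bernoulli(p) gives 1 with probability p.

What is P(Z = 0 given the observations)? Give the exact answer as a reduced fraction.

Enumerate traces; 18 have nonzero weight after conditioning:
  (W=1, Y=1, Z=1, X=1, U=0) weight 1/144
  (W=1, Y=1, Z=1, X=1, U=1) weight 1/72
  (W=1, Y=1, Z=1, X=1, U=2) weight 1/144
  (W=1, Y=2, Z=1, X=1, U=0) weight 1/144
  (W=1, Y=2, Z=1, X=1, U=1) weight 1/72
  (W=1, Y=2, Z=1, X=1, U=2) weight 1/144
  (W=2, Y=1, Z=0, X=0, U=0) weight 1/90
  (W=2, Y=1, Z=0, X=0, U=1) weight 1/45
  … 10 more
Group by Z:
  weight(Z=0) = 8/45
  weight(Z=1) = 1/18
Total weight = 8/45 + 1/18 = 7/30
P(Z=0 | obs) = 8/45 / 7/30 = 16/21
P(Z=1 | obs) = 1/18 / 7/30 = 5/21

P(Z = 0 | obs) = 16/21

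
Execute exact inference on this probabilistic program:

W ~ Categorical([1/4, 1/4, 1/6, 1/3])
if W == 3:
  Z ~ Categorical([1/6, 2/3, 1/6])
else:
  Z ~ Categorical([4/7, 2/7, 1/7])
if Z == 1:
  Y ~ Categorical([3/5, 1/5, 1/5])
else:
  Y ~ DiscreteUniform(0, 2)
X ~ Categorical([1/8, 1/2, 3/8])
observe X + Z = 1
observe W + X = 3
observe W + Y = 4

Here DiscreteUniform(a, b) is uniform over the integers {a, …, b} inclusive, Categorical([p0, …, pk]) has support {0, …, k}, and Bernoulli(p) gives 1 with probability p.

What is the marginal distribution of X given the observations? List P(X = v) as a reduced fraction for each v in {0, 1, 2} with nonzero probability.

Enumerate traces; 2 have nonzero weight after conditioning:
  (W=2, Z=0, Y=2, X=1) weight 1/63
  (W=3, Z=1, Y=1, X=0) weight 1/180
Group by X:
  weight(X=0) = 1/180
  weight(X=1) = 1/63
Total weight = 1/180 + 1/63 = 3/140
P(X=0 | obs) = 1/180 / 3/140 = 7/27
P(X=1 | obs) = 1/63 / 3/140 = 20/27

P(X=0) = 7/27, P(X=1) = 20/27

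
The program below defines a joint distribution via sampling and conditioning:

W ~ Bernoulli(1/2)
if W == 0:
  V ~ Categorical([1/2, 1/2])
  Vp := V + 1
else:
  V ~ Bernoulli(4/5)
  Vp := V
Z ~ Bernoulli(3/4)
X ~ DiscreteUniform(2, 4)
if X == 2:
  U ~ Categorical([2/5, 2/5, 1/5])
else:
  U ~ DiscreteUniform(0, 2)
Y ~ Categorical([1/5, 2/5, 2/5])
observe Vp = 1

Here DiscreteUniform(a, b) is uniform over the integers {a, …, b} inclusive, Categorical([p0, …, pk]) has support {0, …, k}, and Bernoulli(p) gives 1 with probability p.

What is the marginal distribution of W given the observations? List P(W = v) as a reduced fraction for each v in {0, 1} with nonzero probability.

Enumerate traces; 108 have nonzero weight after conditioning:
  (W=0, V=0, Z=0, X=2, U=0, Y=0) weight 1/600
  (W=0, V=0, Z=0, X=2, U=0, Y=1) weight 1/300
  (W=0, V=0, Z=0, X=2, U=0, Y=2) weight 1/300
  (W=0, V=0, Z=0, X=2, U=1, Y=0) weight 1/600
  (W=0, V=0, Z=0, X=2, U=1, Y=1) weight 1/300
  (W=0, V=0, Z=0, X=2, U=1, Y=2) weight 1/300
  (W=0, V=0, Z=0, X=2, U=2, Y=0) weight 1/1200
  (W=0, V=0, Z=0, X=2, U=2, Y=1) weight 1/600
  (W=1, V=1, Z=0, X=2, U=0, Y=0) weight 1/375
  … 99 more
Group by W:
  weight(W=0) = 1/4
  weight(W=1) = 2/5
Total weight = 1/4 + 2/5 = 13/20
P(W=0 | obs) = 1/4 / 13/20 = 5/13
P(W=1 | obs) = 2/5 / 13/20 = 8/13

P(W=0) = 5/13, P(W=1) = 8/13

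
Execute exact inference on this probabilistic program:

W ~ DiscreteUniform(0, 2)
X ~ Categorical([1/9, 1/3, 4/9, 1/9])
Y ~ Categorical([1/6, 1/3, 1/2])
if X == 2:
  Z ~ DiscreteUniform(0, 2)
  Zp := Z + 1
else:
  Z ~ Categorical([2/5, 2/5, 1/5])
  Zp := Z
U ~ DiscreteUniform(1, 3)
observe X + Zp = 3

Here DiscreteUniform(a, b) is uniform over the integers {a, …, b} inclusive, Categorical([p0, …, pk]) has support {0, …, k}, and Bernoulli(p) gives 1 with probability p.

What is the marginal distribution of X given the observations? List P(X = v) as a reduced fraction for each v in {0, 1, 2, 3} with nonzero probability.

P(X=1) = 9/35, P(X=2) = 4/7, P(X=3) = 6/35

Enumerate traces; 81 have nonzero weight after conditioning:
  (W=0, X=1, Y=0, Z=2, U=1) weight 1/810
  (W=0, X=1, Y=0, Z=2, U=2) weight 1/810
  (W=0, X=1, Y=0, Z=2, U=3) weight 1/810
  (W=0, X=1, Y=1, Z=2, U=1) weight 1/405
  (W=0, X=1, Y=1, Z=2, U=2) weight 1/405
  (W=0, X=1, Y=1, Z=2, U=3) weight 1/405
  (W=0, X=1, Y=2, Z=2, U=1) weight 1/270
  (W=0, X=1, Y=2, Z=2, U=2) weight 1/270
  (W=0, X=2, Y=0, Z=0, U=1) weight 2/729
  (W=0, X=3, Y=0, Z=0, U=1) weight 1/1215
  … 71 more
Group by X:
  weight(X=1) = 1/15
  weight(X=2) = 4/27
  weight(X=3) = 2/45
Total weight = 1/15 + 4/27 + 2/45 = 7/27
P(X=1 | obs) = 1/15 / 7/27 = 9/35
P(X=2 | obs) = 4/27 / 7/27 = 4/7
P(X=3 | obs) = 2/45 / 7/27 = 6/35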